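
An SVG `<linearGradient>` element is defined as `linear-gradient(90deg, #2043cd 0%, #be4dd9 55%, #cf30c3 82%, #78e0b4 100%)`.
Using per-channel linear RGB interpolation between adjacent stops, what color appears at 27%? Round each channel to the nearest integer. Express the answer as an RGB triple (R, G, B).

(110, 72, 211)

27% lies between the 0% and 55% stops, so the local fraction is t = (27 − 0)/(55 − 0) = 27/55 ≈ 0.4909.
#2043cd → (32, 67, 205); #be4dd9 → (190, 77, 217).
R = 32 + 0.4909 × (190 − 32) = 109.562 → 110
G = 67 + 0.4909 × (77 − 67) = 71.909 → 72
B = 205 + 0.4909 × (217 − 205) = 210.891 → 211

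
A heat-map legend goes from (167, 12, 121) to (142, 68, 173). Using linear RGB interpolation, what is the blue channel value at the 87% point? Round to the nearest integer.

B = 121 + 0.87 × (173 − 121) = 166.24 → 166

166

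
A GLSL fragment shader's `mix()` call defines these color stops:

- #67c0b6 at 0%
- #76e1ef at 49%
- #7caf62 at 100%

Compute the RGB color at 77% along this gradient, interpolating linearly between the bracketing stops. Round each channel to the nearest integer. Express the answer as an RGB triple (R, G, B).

(121, 198, 162)

77% lies between the 49% and 100% stops, so the local fraction is t = (77 − 49)/(100 − 49) = 28/51 ≈ 0.549.
#76e1ef → (118, 225, 239); #7caf62 → (124, 175, 98).
R = 118 + 0.549 × (124 − 118) = 121.294 → 121
G = 225 + 0.549 × (175 − 225) = 197.55 → 198
B = 239 + 0.549 × (98 − 239) = 161.591 → 162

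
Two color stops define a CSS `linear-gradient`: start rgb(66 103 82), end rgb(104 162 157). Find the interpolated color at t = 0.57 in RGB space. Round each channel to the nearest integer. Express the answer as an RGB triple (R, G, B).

(88, 137, 125)

R = 66 + 0.57 × (104 − 66) = 66 + 0.57 × 38 = 87.66 → 88
G = 103 + 0.57 × (162 − 103) = 103 + 0.57 × 59 = 136.63 → 137
B = 82 + 0.57 × (157 − 82) = 82 + 0.57 × 75 = 124.75 → 125
So the blended color is (88, 137, 125), about #58897d.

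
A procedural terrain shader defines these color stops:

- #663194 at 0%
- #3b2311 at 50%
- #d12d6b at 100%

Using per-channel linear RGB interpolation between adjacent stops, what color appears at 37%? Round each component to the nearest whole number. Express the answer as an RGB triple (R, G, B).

(70, 39, 51)

37% lies between the 0% and 50% stops, so the local fraction is t = (37 − 0)/(50 − 0) = 37/50 ≈ 0.74.
#663194 → (102, 49, 148); #3b2311 → (59, 35, 17).
R = 102 + 0.74 × (59 − 102) = 70.18 → 70
G = 49 + 0.74 × (35 − 49) = 38.64 → 39
B = 148 + 0.74 × (17 − 148) = 51.06 → 51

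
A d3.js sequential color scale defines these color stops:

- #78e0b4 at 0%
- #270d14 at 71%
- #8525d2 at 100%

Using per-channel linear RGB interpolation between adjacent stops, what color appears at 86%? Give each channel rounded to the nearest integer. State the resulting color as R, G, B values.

(88, 25, 118)

86% lies between the 71% and 100% stops, so the local fraction is t = (86 − 71)/(100 − 71) = 15/29 ≈ 0.5172.
#270d14 → (39, 13, 20); #8525d2 → (133, 37, 210).
R = 39 + 0.5172 × (133 − 39) = 87.617 → 88
G = 13 + 0.5172 × (37 − 13) = 25.413 → 25
B = 20 + 0.5172 × (210 − 20) = 118.268 → 118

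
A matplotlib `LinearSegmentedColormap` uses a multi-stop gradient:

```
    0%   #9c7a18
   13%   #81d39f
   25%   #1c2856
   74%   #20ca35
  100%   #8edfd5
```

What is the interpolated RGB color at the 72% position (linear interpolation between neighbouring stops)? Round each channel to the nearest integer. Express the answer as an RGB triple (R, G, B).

72% lies between the 25% and 74% stops, so the local fraction is t = (72 − 25)/(74 − 25) = 47/49 ≈ 0.9592.
#1c2856 → (28, 40, 86); #20ca35 → (32, 202, 53).
R = 28 + 0.9592 × (32 − 28) = 31.837 → 32
G = 40 + 0.9592 × (202 − 40) = 195.39 → 195
B = 86 + 0.9592 × (53 − 86) = 54.346 → 54

(32, 195, 54)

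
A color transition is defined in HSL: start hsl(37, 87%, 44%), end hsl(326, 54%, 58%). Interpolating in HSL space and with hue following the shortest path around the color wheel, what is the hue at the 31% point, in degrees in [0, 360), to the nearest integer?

15

Hue: 326 − 37 = 289°, but |289| > 180 so the shorter arc goes the other way: Δh = 289 − 360 = -71°.
H = 37 + 0.31 × (-71) = 14.99 → 15°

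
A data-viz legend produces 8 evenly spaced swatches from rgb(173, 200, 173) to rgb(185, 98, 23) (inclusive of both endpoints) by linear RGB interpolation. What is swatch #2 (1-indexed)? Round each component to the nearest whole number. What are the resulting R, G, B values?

(175, 185, 152)

With 8 swatches and endpoints inclusive, swatch 2 sits at t = (2 − 1)/(8 − 1) = 1/7 ≈ 0.1429.
R = 173 + 0.1429 × (185 − 173) = 174.715 → 175
G = 200 + 0.1429 × (98 − 200) = 185.424 → 185
B = 173 + 0.1429 × (23 − 173) = 151.565 → 152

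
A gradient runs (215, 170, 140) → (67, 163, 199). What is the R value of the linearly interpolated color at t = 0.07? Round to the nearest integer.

205

R = 215 + 0.07 × (67 − 215) = 204.64 → 205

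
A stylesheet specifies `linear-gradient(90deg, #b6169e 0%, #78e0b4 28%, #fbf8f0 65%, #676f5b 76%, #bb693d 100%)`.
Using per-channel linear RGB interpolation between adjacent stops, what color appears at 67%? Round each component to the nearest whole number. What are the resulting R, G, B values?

(224, 223, 213)

67% lies between the 65% and 76% stops, so the local fraction is t = (67 − 65)/(76 − 65) = 2/11 ≈ 0.1818.
#fbf8f0 → (251, 248, 240); #676f5b → (103, 111, 91).
R = 251 + 0.1818 × (103 − 251) = 224.094 → 224
G = 248 + 0.1818 × (111 − 248) = 223.093 → 223
B = 240 + 0.1818 × (91 − 240) = 212.912 → 213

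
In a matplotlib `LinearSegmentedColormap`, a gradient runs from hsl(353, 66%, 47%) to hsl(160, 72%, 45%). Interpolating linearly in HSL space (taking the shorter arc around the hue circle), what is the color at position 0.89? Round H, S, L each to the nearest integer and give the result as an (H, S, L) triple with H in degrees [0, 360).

(142, 71, 45)

Hue: 160 − 353 = -193°, but |-193| > 180 so the shorter arc goes the other way: Δh = -193 + 360 = 167°.
H = 353 + 0.89 × (167) = 501.63 → 502 → 502 mod 360 = 142°
S = 66 + 0.89 × (72 − 66) = 71.34 → 71%
L = 47 + 0.89 × (45 − 47) = 45.22 → 45%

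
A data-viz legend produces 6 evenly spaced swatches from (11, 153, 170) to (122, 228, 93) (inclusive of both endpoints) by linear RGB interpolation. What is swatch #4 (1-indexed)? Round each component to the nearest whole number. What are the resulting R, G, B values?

(78, 198, 124)

With 6 swatches and endpoints inclusive, swatch 4 sits at t = (4 − 1)/(6 − 1) = 3/5 ≈ 0.6.
R = 11 + 0.6 × (122 − 11) = 77.6 → 78
G = 153 + 0.6 × (228 − 153) = 198 → 198
B = 170 + 0.6 × (93 − 170) = 123.8 → 124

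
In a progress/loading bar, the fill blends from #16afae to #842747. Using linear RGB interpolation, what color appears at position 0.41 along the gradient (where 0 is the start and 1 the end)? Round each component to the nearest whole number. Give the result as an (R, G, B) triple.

#16afae → (22, 175, 174); #842747 → (132, 39, 71).
R = 22 + 0.41 × (132 − 22) = 22 + 0.41 × 110 = 67.1 → 67
G = 175 + 0.41 × (39 − 175) = 175 + 0.41 × -136 = 119.24 → 119
B = 174 + 0.41 × (71 − 174) = 174 + 0.41 × -103 = 131.77 → 132

(67, 119, 132)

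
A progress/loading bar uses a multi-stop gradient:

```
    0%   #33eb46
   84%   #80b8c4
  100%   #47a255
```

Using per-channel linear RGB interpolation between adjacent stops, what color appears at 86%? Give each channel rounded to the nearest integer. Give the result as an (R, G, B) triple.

(121, 181, 182)

86% lies between the 84% and 100% stops, so the local fraction is t = (86 − 84)/(100 − 84) = 2/16 ≈ 0.125.
#80b8c4 → (128, 184, 196); #47a255 → (71, 162, 85).
R = 128 + 0.125 × (71 − 128) = 120.875 → 121
G = 184 + 0.125 × (162 − 184) = 181.25 → 181
B = 196 + 0.125 × (85 − 196) = 182.125 → 182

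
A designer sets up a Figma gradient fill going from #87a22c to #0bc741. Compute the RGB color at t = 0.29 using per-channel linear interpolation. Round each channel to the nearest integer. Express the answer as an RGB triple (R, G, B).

#87a22c → (135, 162, 44); #0bc741 → (11, 199, 65).
R = 135 + 0.29 × (11 − 135) = 135 + 0.29 × -124 = 99.04 → 99
G = 162 + 0.29 × (199 − 162) = 162 + 0.29 × 37 = 172.73 → 173
B = 44 + 0.29 × (65 − 44) = 44 + 0.29 × 21 = 50.09 → 50

(99, 173, 50)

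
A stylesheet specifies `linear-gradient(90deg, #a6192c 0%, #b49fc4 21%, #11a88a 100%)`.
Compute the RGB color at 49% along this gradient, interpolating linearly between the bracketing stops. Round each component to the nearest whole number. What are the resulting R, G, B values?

(122, 162, 175)

49% lies between the 21% and 100% stops, so the local fraction is t = (49 − 21)/(100 − 21) = 28/79 ≈ 0.3544.
#b49fc4 → (180, 159, 196); #11a88a → (17, 168, 138).
R = 180 + 0.3544 × (17 − 180) = 122.233 → 122
G = 159 + 0.3544 × (168 − 159) = 162.19 → 162
B = 196 + 0.3544 × (138 − 196) = 175.445 → 175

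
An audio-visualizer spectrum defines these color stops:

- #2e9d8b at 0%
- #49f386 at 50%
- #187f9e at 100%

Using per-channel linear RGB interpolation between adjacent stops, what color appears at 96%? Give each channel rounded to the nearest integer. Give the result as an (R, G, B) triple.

96% lies between the 50% and 100% stops, so the local fraction is t = (96 − 50)/(100 − 50) = 46/50 ≈ 0.92.
#49f386 → (73, 243, 134); #187f9e → (24, 127, 158).
R = 73 + 0.92 × (24 − 73) = 27.92 → 28
G = 243 + 0.92 × (127 − 243) = 136.28 → 136
B = 134 + 0.92 × (158 − 134) = 156.08 → 156

(28, 136, 156)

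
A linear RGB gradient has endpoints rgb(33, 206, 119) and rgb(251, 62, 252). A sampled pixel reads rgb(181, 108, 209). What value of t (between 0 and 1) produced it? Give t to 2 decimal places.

0.68

Invert the lerp on the R channel (largest span, 218): t = (181 − 33) / (251 − 33) = 148/218 = 0.6789.
Check on G: (108 − 206)/(62 − 206) = 0.6806 ✓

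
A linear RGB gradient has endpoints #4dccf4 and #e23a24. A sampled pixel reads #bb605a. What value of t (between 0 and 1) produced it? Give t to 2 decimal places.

Invert the lerp on the B channel (largest span, 208): t = (90 − 244) / (36 − 244) = -154/-208 = 0.74038.
Check on R: (187 − 77)/(226 − 77) = 0.7383 ✓

0.74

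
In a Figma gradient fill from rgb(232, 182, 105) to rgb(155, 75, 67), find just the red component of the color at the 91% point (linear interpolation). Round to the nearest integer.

R = 232 + 0.91 × (155 − 232) = 161.93 → 162

162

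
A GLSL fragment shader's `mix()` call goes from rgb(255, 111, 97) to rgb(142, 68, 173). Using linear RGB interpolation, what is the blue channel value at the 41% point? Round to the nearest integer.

B = 97 + 0.41 × (173 − 97) = 128.16 → 128

128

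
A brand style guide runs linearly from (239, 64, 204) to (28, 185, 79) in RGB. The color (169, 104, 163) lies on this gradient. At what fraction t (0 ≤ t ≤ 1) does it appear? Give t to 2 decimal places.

Invert the lerp on the R channel (largest span, 211): t = (169 − 239) / (28 − 239) = -70/-211 = 0.33175.
Check on G: (104 − 64)/(185 − 64) = 0.3306 ✓

0.33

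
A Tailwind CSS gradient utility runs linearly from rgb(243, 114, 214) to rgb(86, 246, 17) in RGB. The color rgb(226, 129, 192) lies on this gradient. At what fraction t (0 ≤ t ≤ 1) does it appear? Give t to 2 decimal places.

0.11

Invert the lerp on the B channel (largest span, 197): t = (192 − 214) / (17 − 214) = -22/-197 = 0.11168.
Check on R: (226 − 243)/(86 − 243) = 0.1083 ✓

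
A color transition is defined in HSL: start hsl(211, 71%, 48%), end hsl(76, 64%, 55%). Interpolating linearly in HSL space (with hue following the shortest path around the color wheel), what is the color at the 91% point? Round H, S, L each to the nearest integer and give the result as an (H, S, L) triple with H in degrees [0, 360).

Hue arc: Δh = 76 − 211 = -135° (|Δh| ≤ 180, already the shorter path).
H = 211 + 0.91 × (-135) = 88.15 → 88°
S = 71 + 0.91 × (64 − 71) = 64.63 → 65%
L = 48 + 0.91 × (55 − 48) = 54.37 → 54%

(88, 65, 54)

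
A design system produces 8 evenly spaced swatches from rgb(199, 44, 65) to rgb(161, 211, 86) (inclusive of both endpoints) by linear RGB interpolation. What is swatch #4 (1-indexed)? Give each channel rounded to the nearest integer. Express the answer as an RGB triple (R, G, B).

(183, 116, 74)

With 8 swatches and endpoints inclusive, swatch 4 sits at t = (4 − 1)/(8 − 1) = 3/7 ≈ 0.4286.
R = 199 + 0.4286 × (161 − 199) = 182.713 → 183
G = 44 + 0.4286 × (211 − 44) = 115.576 → 116
B = 65 + 0.4286 × (86 − 65) = 74.001 → 74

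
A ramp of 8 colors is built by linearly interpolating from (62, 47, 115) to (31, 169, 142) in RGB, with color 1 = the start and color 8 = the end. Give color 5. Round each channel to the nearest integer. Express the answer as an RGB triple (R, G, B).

With 8 swatches and endpoints inclusive, swatch 5 sits at t = (5 − 1)/(8 − 1) = 4/7 ≈ 0.5714.
R = 62 + 0.5714 × (31 − 62) = 44.287 → 44
G = 47 + 0.5714 × (169 − 47) = 116.711 → 117
B = 115 + 0.5714 × (142 − 115) = 130.428 → 130

(44, 117, 130)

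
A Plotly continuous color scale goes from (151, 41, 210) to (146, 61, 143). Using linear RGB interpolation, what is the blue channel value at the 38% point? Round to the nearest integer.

B = 210 + 0.38 × (143 − 210) = 184.54 → 185

185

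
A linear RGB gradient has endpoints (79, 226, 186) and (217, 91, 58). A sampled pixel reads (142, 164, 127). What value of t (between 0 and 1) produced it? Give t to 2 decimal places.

Invert the lerp on the R channel (largest span, 138): t = (142 − 79) / (217 − 79) = 63/138 = 0.45652.
Check on G: (164 − 226)/(91 − 226) = 0.4593 ✓

0.46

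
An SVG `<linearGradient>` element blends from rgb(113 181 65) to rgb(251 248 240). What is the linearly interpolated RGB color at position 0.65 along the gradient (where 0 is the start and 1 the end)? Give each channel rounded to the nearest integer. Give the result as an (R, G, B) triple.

(203, 225, 179)

R = 113 + 0.65 × (251 − 113) = 113 + 0.65 × 138 = 202.7 → 203
G = 181 + 0.65 × (248 − 181) = 181 + 0.65 × 67 = 224.55 → 225
B = 65 + 0.65 × (240 − 65) = 65 + 0.65 × 175 = 178.75 → 179
So the blended color is (203, 225, 179), about #cbe1b3.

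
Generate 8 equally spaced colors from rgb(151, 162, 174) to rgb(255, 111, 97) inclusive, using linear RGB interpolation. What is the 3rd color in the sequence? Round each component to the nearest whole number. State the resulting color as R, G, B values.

With 8 swatches and endpoints inclusive, swatch 3 sits at t = (3 − 1)/(8 − 1) = 2/7 ≈ 0.2857.
R = 151 + 0.2857 × (255 − 151) = 180.713 → 181
G = 162 + 0.2857 × (111 − 162) = 147.429 → 147
B = 174 + 0.2857 × (97 − 174) = 152.001 → 152

(181, 147, 152)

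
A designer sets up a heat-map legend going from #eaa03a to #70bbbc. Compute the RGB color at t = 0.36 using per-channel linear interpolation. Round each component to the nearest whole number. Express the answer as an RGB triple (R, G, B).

(190, 170, 105)

#eaa03a → (234, 160, 58); #70bbbc → (112, 187, 188).
R = 234 + 0.36 × (112 − 234) = 234 + 0.36 × -122 = 190.08 → 190
G = 160 + 0.36 × (187 − 160) = 160 + 0.36 × 27 = 169.72 → 170
B = 58 + 0.36 × (188 − 58) = 58 + 0.36 × 130 = 104.8 → 105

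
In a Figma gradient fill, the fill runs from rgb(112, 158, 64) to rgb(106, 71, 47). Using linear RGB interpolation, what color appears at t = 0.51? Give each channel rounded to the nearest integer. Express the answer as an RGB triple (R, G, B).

(109, 114, 55)

R = 112 + 0.51 × (106 − 112) = 112 + 0.51 × -6 = 108.94 → 109
G = 158 + 0.51 × (71 − 158) = 158 + 0.51 × -87 = 113.63 → 114
B = 64 + 0.51 × (47 − 64) = 64 + 0.51 × -17 = 55.33 → 55
So the blended color is (109, 114, 55), about #6d7237.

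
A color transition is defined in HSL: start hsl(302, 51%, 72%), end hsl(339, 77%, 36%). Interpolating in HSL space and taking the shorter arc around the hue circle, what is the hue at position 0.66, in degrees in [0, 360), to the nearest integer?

326

Hue arc: Δh = 339 − 302 = 37° (|Δh| ≤ 180, already the shorter path).
H = 302 + 0.66 × (37) = 326.42 → 326°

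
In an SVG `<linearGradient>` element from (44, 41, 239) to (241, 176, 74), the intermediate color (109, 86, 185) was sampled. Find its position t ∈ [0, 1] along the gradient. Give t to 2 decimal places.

Invert the lerp on the R channel (largest span, 197): t = (109 − 44) / (241 − 44) = 65/197 = 0.32995.
Check on G: (86 − 41)/(176 − 41) = 0.3333 ✓

0.33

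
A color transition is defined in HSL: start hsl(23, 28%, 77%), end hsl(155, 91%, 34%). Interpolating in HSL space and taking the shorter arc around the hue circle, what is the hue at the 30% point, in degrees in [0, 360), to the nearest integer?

63

Hue arc: Δh = 155 − 23 = 132° (|Δh| ≤ 180, already the shorter path).
H = 23 + 0.3 × (132) = 62.6 → 63°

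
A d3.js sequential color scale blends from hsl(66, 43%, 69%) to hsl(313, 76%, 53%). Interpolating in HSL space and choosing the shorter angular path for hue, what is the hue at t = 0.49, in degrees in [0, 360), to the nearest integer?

Hue: 313 − 66 = 247°, but |247| > 180 so the shorter arc goes the other way: Δh = 247 − 360 = -113°.
H = 66 + 0.49 × (-113) = 10.63 → 11°

11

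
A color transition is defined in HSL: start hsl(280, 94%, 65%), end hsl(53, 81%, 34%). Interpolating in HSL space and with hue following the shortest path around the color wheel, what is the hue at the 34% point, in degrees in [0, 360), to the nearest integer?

Hue: 53 − 280 = -227°, but |-227| > 180 so the shorter arc goes the other way: Δh = -227 + 360 = 133°.
H = 280 + 0.34 × (133) = 325.22 → 325°

325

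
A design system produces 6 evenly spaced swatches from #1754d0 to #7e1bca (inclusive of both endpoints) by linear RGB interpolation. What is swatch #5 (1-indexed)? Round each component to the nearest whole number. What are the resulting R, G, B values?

With 6 swatches and endpoints inclusive, swatch 5 sits at t = (5 − 1)/(6 − 1) = 4/5 ≈ 0.8.
#1754d0 → (23, 84, 208); #7e1bca → (126, 27, 202).
R = 23 + 0.8 × (126 − 23) = 105.4 → 105
G = 84 + 0.8 × (27 − 84) = 38.4 → 38
B = 208 + 0.8 × (202 − 208) = 203.2 → 203

(105, 38, 203)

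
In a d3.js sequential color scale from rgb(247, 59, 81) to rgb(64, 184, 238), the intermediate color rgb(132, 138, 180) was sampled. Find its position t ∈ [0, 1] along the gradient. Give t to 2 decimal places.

0.63

Invert the lerp on the R channel (largest span, 183): t = (132 − 247) / (64 − 247) = -115/-183 = 0.62842.
Check on G: (138 − 59)/(184 − 59) = 0.632 ✓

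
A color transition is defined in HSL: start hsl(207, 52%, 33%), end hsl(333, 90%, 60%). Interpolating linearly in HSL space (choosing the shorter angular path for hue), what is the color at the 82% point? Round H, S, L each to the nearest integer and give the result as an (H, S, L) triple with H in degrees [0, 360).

(310, 83, 55)

Hue arc: Δh = 333 − 207 = 126° (|Δh| ≤ 180, already the shorter path).
H = 207 + 0.82 × (126) = 310.32 → 310°
S = 52 + 0.82 × (90 − 52) = 83.16 → 83%
L = 33 + 0.82 × (60 − 33) = 55.14 → 55%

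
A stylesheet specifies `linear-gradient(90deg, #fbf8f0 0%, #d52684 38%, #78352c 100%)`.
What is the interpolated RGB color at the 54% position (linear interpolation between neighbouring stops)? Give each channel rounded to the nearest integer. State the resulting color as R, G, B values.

(189, 42, 109)

54% lies between the 38% and 100% stops, so the local fraction is t = (54 − 38)/(100 − 38) = 16/62 ≈ 0.2581.
#d52684 → (213, 38, 132); #78352c → (120, 53, 44).
R = 213 + 0.2581 × (120 − 213) = 188.997 → 189
G = 38 + 0.2581 × (53 − 38) = 41.871 → 42
B = 132 + 0.2581 × (44 − 132) = 109.287 → 109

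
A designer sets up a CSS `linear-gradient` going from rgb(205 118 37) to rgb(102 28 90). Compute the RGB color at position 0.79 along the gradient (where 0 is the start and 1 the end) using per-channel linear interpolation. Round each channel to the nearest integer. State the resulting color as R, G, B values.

R = 205 + 0.79 × (102 − 205) = 205 + 0.79 × -103 = 123.63 → 124
G = 118 + 0.79 × (28 − 118) = 118 + 0.79 × -90 = 46.9 → 47
B = 37 + 0.79 × (90 − 37) = 37 + 0.79 × 53 = 78.87 → 79

(124, 47, 79)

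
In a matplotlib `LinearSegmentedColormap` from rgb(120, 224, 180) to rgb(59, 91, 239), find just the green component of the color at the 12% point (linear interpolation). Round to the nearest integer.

G = 224 + 0.12 × (91 − 224) = 208.04 → 208

208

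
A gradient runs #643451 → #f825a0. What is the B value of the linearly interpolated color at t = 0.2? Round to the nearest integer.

97

B₁ = 81 (from #643451), B₂ = 160 (from #f825a0).
B = 81 + 0.2 × (160 − 81) = 96.8 → 97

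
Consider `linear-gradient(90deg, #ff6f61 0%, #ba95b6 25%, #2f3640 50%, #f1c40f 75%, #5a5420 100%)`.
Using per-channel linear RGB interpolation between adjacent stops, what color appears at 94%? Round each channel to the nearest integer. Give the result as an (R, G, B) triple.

94% lies between the 75% and 100% stops, so the local fraction is t = (94 − 75)/(100 − 75) = 19/25 ≈ 0.76.
#f1c40f → (241, 196, 15); #5a5420 → (90, 84, 32).
R = 241 + 0.76 × (90 − 241) = 126.24 → 126
G = 196 + 0.76 × (84 − 196) = 110.88 → 111
B = 15 + 0.76 × (32 − 15) = 27.92 → 28

(126, 111, 28)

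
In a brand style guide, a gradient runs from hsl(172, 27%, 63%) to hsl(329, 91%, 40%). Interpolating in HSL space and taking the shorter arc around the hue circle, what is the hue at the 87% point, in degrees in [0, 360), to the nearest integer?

309

Hue arc: Δh = 329 − 172 = 157° (|Δh| ≤ 180, already the shorter path).
H = 172 + 0.87 × (157) = 308.59 → 309°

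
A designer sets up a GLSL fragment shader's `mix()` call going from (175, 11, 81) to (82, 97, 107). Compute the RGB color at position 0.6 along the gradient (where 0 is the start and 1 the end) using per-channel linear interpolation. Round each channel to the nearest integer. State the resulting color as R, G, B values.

(119, 63, 97)

R = 175 + 0.6 × (82 − 175) = 175 + 0.6 × -93 = 119.2 → 119
G = 11 + 0.6 × (97 − 11) = 11 + 0.6 × 86 = 62.6 → 63
B = 81 + 0.6 × (107 − 81) = 81 + 0.6 × 26 = 96.6 → 97
So the blended color is (119, 63, 97), about #773f61.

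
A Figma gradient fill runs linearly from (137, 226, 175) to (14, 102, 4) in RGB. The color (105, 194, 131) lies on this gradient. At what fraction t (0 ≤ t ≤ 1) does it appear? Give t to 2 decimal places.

Invert the lerp on the B channel (largest span, 171): t = (131 − 175) / (4 − 175) = -44/-171 = 0.25731.
Check on R: (105 − 137)/(14 − 137) = 0.2602 ✓

0.26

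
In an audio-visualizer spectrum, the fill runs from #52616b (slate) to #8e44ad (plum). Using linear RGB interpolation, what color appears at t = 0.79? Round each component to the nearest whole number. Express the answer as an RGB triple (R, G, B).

(129, 74, 159)

#52616b → (82, 97, 107); #8e44ad → (142, 68, 173).
R = 82 + 0.79 × (142 − 82) = 82 + 0.79 × 60 = 129.4 → 129
G = 97 + 0.79 × (68 − 97) = 97 + 0.79 × -29 = 74.09 → 74
B = 107 + 0.79 × (173 − 107) = 107 + 0.79 × 66 = 159.14 → 159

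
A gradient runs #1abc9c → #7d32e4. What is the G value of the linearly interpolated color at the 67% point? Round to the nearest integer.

96

G₁ = 188 (from #1abc9c), G₂ = 50 (from #7d32e4).
G = 188 + 0.67 × (50 − 188) = 95.54 → 96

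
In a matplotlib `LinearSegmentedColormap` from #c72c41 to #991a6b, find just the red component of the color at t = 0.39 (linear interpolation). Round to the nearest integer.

R₁ = 199 (from #c72c41), R₂ = 153 (from #991a6b).
R = 199 + 0.39 × (153 − 199) = 181.06 → 181

181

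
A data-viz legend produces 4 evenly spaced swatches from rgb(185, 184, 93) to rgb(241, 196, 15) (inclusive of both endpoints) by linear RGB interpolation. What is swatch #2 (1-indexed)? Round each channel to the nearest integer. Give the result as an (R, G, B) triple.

(204, 188, 67)

With 4 swatches and endpoints inclusive, swatch 2 sits at t = (2 − 1)/(4 − 1) = 1/3 ≈ 0.3333.
R = 185 + 0.3333 × (241 − 185) = 203.665 → 204
G = 184 + 0.3333 × (196 − 184) = 188 → 188
B = 93 + 0.3333 × (15 − 93) = 67.003 → 67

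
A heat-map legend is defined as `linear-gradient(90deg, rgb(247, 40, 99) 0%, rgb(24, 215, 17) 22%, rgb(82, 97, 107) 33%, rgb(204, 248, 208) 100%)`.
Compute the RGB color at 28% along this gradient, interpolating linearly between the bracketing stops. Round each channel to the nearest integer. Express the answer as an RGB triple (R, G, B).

(56, 151, 66)

28% lies between the 22% and 33% stops, so the local fraction is t = (28 − 22)/(33 − 22) = 6/11 ≈ 0.5455.
R = 24 + 0.5455 × (82 − 24) = 55.639 → 56
G = 215 + 0.5455 × (97 − 215) = 150.631 → 151
B = 17 + 0.5455 × (107 − 17) = 66.095 → 66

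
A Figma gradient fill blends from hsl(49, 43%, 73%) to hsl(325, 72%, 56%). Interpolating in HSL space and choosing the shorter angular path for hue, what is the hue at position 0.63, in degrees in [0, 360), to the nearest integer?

Hue: 325 − 49 = 276°, but |276| > 180 so the shorter arc goes the other way: Δh = 276 − 360 = -84°.
H = 49 + 0.63 × (-84) = -3.92 → -4 → -4 mod 360 = 356°

356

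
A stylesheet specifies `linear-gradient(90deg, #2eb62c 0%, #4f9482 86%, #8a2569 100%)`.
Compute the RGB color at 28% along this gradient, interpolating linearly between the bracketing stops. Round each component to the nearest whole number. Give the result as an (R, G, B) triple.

(57, 171, 72)

28% lies between the 0% and 86% stops, so the local fraction is t = (28 − 0)/(86 − 0) = 28/86 ≈ 0.3256.
#2eb62c → (46, 182, 44); #4f9482 → (79, 148, 130).
R = 46 + 0.3256 × (79 − 46) = 56.745 → 57
G = 182 + 0.3256 × (148 − 182) = 170.93 → 171
B = 44 + 0.3256 × (130 − 44) = 72.002 → 72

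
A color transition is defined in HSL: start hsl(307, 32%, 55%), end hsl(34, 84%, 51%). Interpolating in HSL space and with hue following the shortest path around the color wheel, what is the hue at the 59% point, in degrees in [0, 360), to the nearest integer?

358

Hue: 34 − 307 = -273°, but |-273| > 180 so the shorter arc goes the other way: Δh = -273 + 360 = 87°.
H = 307 + 0.59 × (87) = 358.33 → 358°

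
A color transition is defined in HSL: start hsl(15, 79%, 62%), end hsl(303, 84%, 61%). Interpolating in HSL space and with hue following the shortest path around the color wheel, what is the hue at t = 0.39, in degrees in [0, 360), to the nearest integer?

347

Hue: 303 − 15 = 288°, but |288| > 180 so the shorter arc goes the other way: Δh = 288 − 360 = -72°.
H = 15 + 0.39 × (-72) = -13.08 → -13 → -13 mod 360 = 347°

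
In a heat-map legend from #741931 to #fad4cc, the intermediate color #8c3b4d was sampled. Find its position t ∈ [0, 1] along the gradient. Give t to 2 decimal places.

0.18

Invert the lerp on the G channel (largest span, 187): t = (59 − 25) / (212 − 25) = 34/187 = 0.18182.
Check on R: (140 − 116)/(250 − 116) = 0.1791 ✓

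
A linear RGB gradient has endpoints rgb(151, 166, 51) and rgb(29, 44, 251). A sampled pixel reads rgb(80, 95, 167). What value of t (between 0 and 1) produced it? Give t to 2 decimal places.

0.58

Invert the lerp on the B channel (largest span, 200): t = (167 − 51) / (251 − 51) = 116/200 = 0.58.
Check on R: (80 − 151)/(29 − 151) = 0.582 ✓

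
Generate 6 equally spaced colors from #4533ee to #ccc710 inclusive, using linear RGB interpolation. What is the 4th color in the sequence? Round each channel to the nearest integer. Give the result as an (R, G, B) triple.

(150, 140, 105)

With 6 swatches and endpoints inclusive, swatch 4 sits at t = (4 − 1)/(6 − 1) = 3/5 ≈ 0.6.
#4533ee → (69, 51, 238); #ccc710 → (204, 199, 16).
R = 69 + 0.6 × (204 − 69) = 150 → 150
G = 51 + 0.6 × (199 − 51) = 139.8 → 140
B = 238 + 0.6 × (16 − 238) = 104.8 → 105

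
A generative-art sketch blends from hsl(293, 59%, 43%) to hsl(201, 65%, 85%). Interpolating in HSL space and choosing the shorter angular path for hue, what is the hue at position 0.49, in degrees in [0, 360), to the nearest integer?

Hue arc: Δh = 201 − 293 = -92° (|Δh| ≤ 180, already the shorter path).
H = 293 + 0.49 × (-92) = 247.92 → 248°

248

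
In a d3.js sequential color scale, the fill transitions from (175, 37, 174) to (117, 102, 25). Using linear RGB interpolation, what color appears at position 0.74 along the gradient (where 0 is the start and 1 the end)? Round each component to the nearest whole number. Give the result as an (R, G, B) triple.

(132, 85, 64)

R = 175 + 0.74 × (117 − 175) = 175 + 0.74 × -58 = 132.08 → 132
G = 37 + 0.74 × (102 − 37) = 37 + 0.74 × 65 = 85.1 → 85
B = 174 + 0.74 × (25 − 174) = 174 + 0.74 × -149 = 63.74 → 64
So the blended color is (132, 85, 64), about #845540.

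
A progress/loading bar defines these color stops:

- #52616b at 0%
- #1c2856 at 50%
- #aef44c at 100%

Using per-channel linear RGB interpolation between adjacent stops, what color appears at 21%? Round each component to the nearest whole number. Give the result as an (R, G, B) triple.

(59, 73, 98)

21% lies between the 0% and 50% stops, so the local fraction is t = (21 − 0)/(50 − 0) = 21/50 ≈ 0.42.
#52616b → (82, 97, 107); #1c2856 → (28, 40, 86).
R = 82 + 0.42 × (28 − 82) = 59.32 → 59
G = 97 + 0.42 × (40 − 97) = 73.06 → 73
B = 107 + 0.42 × (86 − 107) = 98.18 → 98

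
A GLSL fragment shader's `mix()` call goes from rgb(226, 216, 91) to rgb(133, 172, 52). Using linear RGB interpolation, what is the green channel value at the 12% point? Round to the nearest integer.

211

G = 216 + 0.12 × (172 − 216) = 210.72 → 211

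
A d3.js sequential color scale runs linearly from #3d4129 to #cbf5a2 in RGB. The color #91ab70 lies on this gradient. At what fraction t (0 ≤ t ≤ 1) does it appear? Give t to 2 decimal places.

Invert the lerp on the G channel (largest span, 180): t = (171 − 65) / (245 − 65) = 106/180 = 0.58889.
Check on R: (145 − 61)/(203 − 61) = 0.5915 ✓

0.59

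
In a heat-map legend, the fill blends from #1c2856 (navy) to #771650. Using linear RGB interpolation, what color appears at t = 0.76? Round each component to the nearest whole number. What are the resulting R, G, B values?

(97, 26, 81)

#1c2856 → (28, 40, 86); #771650 → (119, 22, 80).
R = 28 + 0.76 × (119 − 28) = 28 + 0.76 × 91 = 97.16 → 97
G = 40 + 0.76 × (22 − 40) = 40 + 0.76 × -18 = 26.32 → 26
B = 86 + 0.76 × (80 − 86) = 86 + 0.76 × -6 = 81.44 → 81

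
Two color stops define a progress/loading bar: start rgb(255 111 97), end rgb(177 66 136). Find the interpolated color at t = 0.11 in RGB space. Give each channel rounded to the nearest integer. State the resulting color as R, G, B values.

R = 255 + 0.11 × (177 − 255) = 255 + 0.11 × -78 = 246.42 → 246
G = 111 + 0.11 × (66 − 111) = 111 + 0.11 × -45 = 106.05 → 106
B = 97 + 0.11 × (136 − 97) = 97 + 0.11 × 39 = 101.29 → 101

(246, 106, 101)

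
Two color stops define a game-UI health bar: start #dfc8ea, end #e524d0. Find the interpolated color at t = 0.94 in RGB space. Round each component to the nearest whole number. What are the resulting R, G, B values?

(229, 46, 210)

#dfc8ea → (223, 200, 234); #e524d0 → (229, 36, 208).
R = 223 + 0.94 × (229 − 223) = 223 + 0.94 × 6 = 228.64 → 229
G = 200 + 0.94 × (36 − 200) = 200 + 0.94 × -164 = 45.84 → 46
B = 234 + 0.94 × (208 − 234) = 234 + 0.94 × -26 = 209.56 → 210
So the blended color is (229, 46, 210), about #e52ed2.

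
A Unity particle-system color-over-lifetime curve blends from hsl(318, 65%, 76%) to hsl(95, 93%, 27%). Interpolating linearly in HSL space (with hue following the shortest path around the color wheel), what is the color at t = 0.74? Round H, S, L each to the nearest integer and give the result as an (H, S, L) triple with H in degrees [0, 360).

Hue: 95 − 318 = -223°, but |-223| > 180 so the shorter arc goes the other way: Δh = -223 + 360 = 137°.
H = 318 + 0.74 × (137) = 419.38 → 419 → 419 mod 360 = 59°
S = 65 + 0.74 × (93 − 65) = 85.72 → 86%
L = 76 + 0.74 × (27 − 76) = 39.74 → 40%

(59, 86, 40)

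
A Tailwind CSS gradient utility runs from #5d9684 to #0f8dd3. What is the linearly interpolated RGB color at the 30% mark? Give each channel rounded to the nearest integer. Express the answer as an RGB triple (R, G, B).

#5d9684 → (93, 150, 132); #0f8dd3 → (15, 141, 211).
30% corresponds to t = 0.3.
R = 93 + 0.3 × (15 − 93) = 93 + 0.3 × -78 = 69.6 → 70
G = 150 + 0.3 × (141 − 150) = 150 + 0.3 × -9 = 147.3 → 147
B = 132 + 0.3 × (211 − 132) = 132 + 0.3 × 79 = 155.7 → 156
So the blended color is (70, 147, 156), about #46939c.

(70, 147, 156)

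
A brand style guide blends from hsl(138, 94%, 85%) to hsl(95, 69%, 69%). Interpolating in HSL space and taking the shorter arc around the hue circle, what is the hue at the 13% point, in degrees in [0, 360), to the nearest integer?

Hue arc: Δh = 95 − 138 = -43° (|Δh| ≤ 180, already the shorter path).
H = 138 + 0.13 × (-43) = 132.41 → 132°

132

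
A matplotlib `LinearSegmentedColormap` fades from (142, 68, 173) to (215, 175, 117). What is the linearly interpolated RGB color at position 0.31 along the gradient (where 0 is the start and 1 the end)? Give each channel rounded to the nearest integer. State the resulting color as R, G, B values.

R = 142 + 0.31 × (215 − 142) = 142 + 0.31 × 73 = 164.63 → 165
G = 68 + 0.31 × (175 − 68) = 68 + 0.31 × 107 = 101.17 → 101
B = 173 + 0.31 × (117 − 173) = 173 + 0.31 × -56 = 155.64 → 156

(165, 101, 156)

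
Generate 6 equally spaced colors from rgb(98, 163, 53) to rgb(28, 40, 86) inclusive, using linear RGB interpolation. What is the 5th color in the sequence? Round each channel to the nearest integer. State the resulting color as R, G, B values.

(42, 65, 79)

With 6 swatches and endpoints inclusive, swatch 5 sits at t = (5 − 1)/(6 − 1) = 4/5 ≈ 0.8.
R = 98 + 0.8 × (28 − 98) = 42 → 42
G = 163 + 0.8 × (40 − 163) = 64.6 → 65
B = 53 + 0.8 × (86 − 53) = 79.4 → 79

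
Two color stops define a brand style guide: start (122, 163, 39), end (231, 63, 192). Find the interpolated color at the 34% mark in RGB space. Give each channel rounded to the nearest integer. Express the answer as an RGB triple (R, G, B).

34% corresponds to t = 0.34.
R = 122 + 0.34 × (231 − 122) = 122 + 0.34 × 109 = 159.06 → 159
G = 163 + 0.34 × (63 − 163) = 163 + 0.34 × -100 = 129 → 129
B = 39 + 0.34 × (192 − 39) = 39 + 0.34 × 153 = 91.02 → 91

(159, 129, 91)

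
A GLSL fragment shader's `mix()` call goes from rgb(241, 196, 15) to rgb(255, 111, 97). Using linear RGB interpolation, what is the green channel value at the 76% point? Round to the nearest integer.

131

G = 196 + 0.76 × (111 − 196) = 131.4 → 131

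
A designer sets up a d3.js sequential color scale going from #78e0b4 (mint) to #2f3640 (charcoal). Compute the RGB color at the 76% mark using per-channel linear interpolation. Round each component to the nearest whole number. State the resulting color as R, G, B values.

(65, 95, 92)

#78e0b4 → (120, 224, 180); #2f3640 → (47, 54, 64).
76% corresponds to t = 0.76.
R = 120 + 0.76 × (47 − 120) = 120 + 0.76 × -73 = 64.52 → 65
G = 224 + 0.76 × (54 − 224) = 224 + 0.76 × -170 = 94.8 → 95
B = 180 + 0.76 × (64 − 180) = 180 + 0.76 × -116 = 91.84 → 92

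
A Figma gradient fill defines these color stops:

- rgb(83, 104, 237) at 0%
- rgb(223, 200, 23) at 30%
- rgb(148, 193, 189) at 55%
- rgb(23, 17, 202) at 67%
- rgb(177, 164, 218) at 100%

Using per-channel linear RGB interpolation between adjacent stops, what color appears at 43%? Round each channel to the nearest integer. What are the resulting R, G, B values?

(184, 196, 109)

43% lies between the 30% and 55% stops, so the local fraction is t = (43 − 30)/(55 − 30) = 13/25 ≈ 0.52.
R = 223 + 0.52 × (148 − 223) = 184 → 184
G = 200 + 0.52 × (193 − 200) = 196.36 → 196
B = 23 + 0.52 × (189 − 23) = 109.32 → 109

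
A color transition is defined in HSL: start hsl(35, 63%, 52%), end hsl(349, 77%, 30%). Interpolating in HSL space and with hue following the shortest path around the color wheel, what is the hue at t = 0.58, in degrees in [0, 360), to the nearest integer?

Hue: 349 − 35 = 314°, but |314| > 180 so the shorter arc goes the other way: Δh = 314 − 360 = -46°.
H = 35 + 0.58 × (-46) = 8.32 → 8°

8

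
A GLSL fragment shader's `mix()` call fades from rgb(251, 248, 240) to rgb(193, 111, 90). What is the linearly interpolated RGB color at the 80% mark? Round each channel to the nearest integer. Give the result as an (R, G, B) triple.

(205, 138, 120)

80% corresponds to t = 0.8.
R = 251 + 0.8 × (193 − 251) = 251 + 0.8 × -58 = 204.6 → 205
G = 248 + 0.8 × (111 − 248) = 248 + 0.8 × -137 = 138.4 → 138
B = 240 + 0.8 × (90 − 240) = 240 + 0.8 × -150 = 120 → 120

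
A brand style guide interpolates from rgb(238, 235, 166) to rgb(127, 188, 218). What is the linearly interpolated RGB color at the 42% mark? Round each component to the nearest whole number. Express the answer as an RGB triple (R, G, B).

(191, 215, 188)

42% corresponds to t = 0.42.
R = 238 + 0.42 × (127 − 238) = 238 + 0.42 × -111 = 191.38 → 191
G = 235 + 0.42 × (188 − 235) = 235 + 0.42 × -47 = 215.26 → 215
B = 166 + 0.42 × (218 − 166) = 166 + 0.42 × 52 = 187.84 → 188
So the blended color is (191, 215, 188), about #bfd7bc.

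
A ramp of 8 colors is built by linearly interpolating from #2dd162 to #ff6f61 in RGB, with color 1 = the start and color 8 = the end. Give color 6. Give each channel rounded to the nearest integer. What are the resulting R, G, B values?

With 8 swatches and endpoints inclusive, swatch 6 sits at t = (6 − 1)/(8 − 1) = 5/7 ≈ 0.7143.
#2dd162 → (45, 209, 98); #ff6f61 → (255, 111, 97).
R = 45 + 0.7143 × (255 − 45) = 195.003 → 195
G = 209 + 0.7143 × (111 − 209) = 138.999 → 139
B = 98 + 0.7143 × (97 − 98) = 97.286 → 97

(195, 139, 97)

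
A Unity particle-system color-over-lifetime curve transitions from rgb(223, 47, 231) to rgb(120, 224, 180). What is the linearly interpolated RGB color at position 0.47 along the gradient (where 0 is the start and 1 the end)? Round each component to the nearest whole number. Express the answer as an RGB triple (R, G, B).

(175, 130, 207)

R = 223 + 0.47 × (120 − 223) = 223 + 0.47 × -103 = 174.59 → 175
G = 47 + 0.47 × (224 − 47) = 47 + 0.47 × 177 = 130.19 → 130
B = 231 + 0.47 × (180 − 231) = 231 + 0.47 × -51 = 207.03 → 207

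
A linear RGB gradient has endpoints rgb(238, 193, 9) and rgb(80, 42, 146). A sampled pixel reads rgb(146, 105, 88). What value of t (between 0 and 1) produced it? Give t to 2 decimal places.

0.58

Invert the lerp on the R channel (largest span, 158): t = (146 − 238) / (80 − 238) = -92/-158 = 0.58228.
Check on G: (105 − 193)/(42 − 193) = 0.5828 ✓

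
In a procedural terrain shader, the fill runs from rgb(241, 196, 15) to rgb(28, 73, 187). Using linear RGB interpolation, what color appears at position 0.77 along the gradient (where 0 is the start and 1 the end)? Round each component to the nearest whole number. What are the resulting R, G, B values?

R = 241 + 0.77 × (28 − 241) = 241 + 0.77 × -213 = 76.99 → 77
G = 196 + 0.77 × (73 − 196) = 196 + 0.77 × -123 = 101.29 → 101
B = 15 + 0.77 × (187 − 15) = 15 + 0.77 × 172 = 147.44 → 147
So the blended color is (77, 101, 147), about #4d6593.

(77, 101, 147)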